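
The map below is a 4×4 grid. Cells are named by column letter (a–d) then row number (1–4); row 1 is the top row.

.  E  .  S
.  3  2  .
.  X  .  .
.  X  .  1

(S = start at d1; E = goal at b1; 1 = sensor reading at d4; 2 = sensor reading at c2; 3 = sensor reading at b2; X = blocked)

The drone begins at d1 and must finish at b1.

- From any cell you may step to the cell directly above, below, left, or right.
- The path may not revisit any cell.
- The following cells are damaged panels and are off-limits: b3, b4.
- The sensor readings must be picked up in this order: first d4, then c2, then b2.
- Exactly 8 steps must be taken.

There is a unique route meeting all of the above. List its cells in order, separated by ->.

d1 -> d2 -> d3 -> d4 -> c4 -> c3 -> c2 -> b2 -> b1

The waypoints must appear in the order d4, c2, b2, with no cell reused.
Route from d1: 3× down (reaching d4), left to c4, 2× up (reaching c2), left to b2, up to b1 — 8 moves in all.
Check: order respected (1 at step 3, 2 at step 6, 3 at step 7); 8 moves as required.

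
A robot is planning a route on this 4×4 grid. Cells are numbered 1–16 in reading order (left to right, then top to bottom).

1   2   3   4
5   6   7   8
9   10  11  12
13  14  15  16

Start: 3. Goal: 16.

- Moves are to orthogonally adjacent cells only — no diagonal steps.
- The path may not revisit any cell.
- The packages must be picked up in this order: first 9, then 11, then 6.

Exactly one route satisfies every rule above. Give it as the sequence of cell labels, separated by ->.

The waypoints must appear in the order 9, 11, 6, with no cell reused.
Route from 3: left 2 to 1, down 3 to 13, right 2 to 15, up 1 to 11, left 1 to 10, up 1 to 6, right 2 to 8, down 2 to 16 — 14 moves in all.
Check: order respected (9 at step 4, 11 at step 8, 6 at step 10).

3 -> 2 -> 1 -> 5 -> 9 -> 13 -> 14 -> 15 -> 11 -> 10 -> 6 -> 7 -> 8 -> 12 -> 16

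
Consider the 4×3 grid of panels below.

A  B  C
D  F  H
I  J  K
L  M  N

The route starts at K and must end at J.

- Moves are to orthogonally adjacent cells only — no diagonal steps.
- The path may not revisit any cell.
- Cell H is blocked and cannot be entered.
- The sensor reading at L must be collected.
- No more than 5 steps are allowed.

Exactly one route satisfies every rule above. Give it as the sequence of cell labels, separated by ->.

The 5-move cap with required stops at L leaves no slack for detours.
Route from K: down to N, 2× left (reaching L), up to I, right to J — 5 moves in all.
Check: all required cells visited; 5 ≤ 5 moves.

K -> N -> M -> L -> I -> J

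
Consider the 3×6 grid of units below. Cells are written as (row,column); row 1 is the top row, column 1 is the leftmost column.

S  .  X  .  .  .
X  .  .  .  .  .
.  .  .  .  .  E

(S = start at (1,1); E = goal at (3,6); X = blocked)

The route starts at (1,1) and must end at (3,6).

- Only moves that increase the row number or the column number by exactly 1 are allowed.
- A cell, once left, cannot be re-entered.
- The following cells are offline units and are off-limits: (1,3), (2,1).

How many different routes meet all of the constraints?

A right/down-only route from (1,1) to (3,6) makes exactly 2 down-moves and 5 right-moves in some order.
With no other constraints that would be C(7,2) = 21 routes.
Subtract routes through each blocked cell (inclusion–exclusion for overlaps): − through (1,3): 10 − through (2,1): 6 → 5.
That gives 5 routes.

5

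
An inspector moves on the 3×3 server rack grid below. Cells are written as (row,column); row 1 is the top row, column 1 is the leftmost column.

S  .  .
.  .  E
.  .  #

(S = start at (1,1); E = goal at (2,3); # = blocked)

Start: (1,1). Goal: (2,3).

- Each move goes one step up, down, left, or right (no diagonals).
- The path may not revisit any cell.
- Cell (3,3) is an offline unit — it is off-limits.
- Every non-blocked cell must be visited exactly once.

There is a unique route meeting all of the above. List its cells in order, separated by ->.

Need to visit all 8 open cells exactly once, starting at (1,1) and ending at (2,3).
Cell (3,1) has only two open neighbours ((2,1) and (3,2)), so the path must pass straight through it: one of those is the cell it's entered from and the other is where it exits.
Route from (1,1): down 2 to (3,1), right 1 to (3,2), up 2 to (1,2), right 1 to (1,3), down 1 to (2,3) — 7 moves in all.
Check: all 8 open cells covered.

(1,1) -> (2,1) -> (3,1) -> (3,2) -> (2,2) -> (1,2) -> (1,3) -> (2,3)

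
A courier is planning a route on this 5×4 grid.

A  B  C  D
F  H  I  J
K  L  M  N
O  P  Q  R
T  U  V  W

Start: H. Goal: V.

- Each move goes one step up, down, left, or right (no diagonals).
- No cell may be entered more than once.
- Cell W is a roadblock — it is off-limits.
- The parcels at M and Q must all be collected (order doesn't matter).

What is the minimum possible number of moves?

4

Any route passes through M and Q in some order between H and V. Summing Manhattan distances along each leg and taking the cheapest ordering (H → M → Q → V) gives a lower bound of 2 + 1 + 1 = 4 moves.
A route of 4 moves achieves this: H → L → M → Q → V.
Since 4 matches the lower bound, it is optimal.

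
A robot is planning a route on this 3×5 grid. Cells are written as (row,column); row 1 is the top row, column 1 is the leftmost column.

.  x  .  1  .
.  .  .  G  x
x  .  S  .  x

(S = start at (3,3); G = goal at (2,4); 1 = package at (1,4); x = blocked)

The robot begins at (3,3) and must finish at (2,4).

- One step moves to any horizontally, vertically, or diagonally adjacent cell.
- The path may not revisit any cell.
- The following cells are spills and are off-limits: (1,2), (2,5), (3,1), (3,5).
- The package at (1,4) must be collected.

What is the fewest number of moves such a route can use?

Any route passes through (1,4) somewhere between (3,3) and (2,4). Summing Chebyshev distances along the two legs ((3,3) → (1,4) → (2,4)) gives a lower bound of 2 + 1 = 3 moves.
A route of 3 moves achieves this: (3,3) → (2,3) → (1,4) → (2,4).
Since 3 matches the lower bound, it is optimal.

3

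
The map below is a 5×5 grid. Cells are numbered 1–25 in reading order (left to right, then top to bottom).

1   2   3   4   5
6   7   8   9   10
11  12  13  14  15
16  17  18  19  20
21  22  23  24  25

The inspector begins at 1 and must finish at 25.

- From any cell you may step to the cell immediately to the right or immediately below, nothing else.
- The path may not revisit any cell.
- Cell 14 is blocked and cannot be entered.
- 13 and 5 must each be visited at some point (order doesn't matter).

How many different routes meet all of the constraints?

0

A right/down-only route from 1 to 25 makes exactly 4 down-moves and 4 right-moves in some order.
With no other constraints that would be C(8,4) = 70 routes.
13 is below but to the left of 5: going 5 → 13 would need a leftward move and 13 → 5 an upward move, so no right/down-only route can visit both required cells.
No route satisfies every constraint, so the count is 0.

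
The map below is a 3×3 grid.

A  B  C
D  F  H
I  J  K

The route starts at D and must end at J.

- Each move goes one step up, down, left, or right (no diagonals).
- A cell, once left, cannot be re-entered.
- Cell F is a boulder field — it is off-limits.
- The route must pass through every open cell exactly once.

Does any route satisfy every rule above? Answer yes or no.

no

Colour the cells like a checkerboard: each orthogonal step flips colour, so a Hamiltonian route alternates colours. Here there are 4 cells of one colour and 4 of the other, with start on the same colour as the goal — the counts and endpoints can't be arranged into an alternating sequence of length 8, so no Hamiltonian route exists.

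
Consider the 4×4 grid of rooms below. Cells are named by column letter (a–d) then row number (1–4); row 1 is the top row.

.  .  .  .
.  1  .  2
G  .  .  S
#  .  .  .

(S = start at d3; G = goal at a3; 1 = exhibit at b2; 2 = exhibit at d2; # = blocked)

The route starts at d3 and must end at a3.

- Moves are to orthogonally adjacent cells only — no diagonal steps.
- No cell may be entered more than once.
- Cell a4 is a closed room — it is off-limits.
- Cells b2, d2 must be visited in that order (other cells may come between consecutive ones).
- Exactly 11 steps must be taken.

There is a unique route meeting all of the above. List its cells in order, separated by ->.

d3 -> c3 -> b3 -> b2 -> c2 -> d2 -> d1 -> c1 -> b1 -> a1 -> a2 -> a3

The waypoints must appear in the order b2, d2, with no cell reused.
Route from d3: left 2 to b3, up 1 to b2, right 2 to d2, up 1 to d1, left 3 to a1, down 2 to a3 — 11 moves in all.
Check: order respected (1 at step 3, 2 at step 5); 11 moves as required.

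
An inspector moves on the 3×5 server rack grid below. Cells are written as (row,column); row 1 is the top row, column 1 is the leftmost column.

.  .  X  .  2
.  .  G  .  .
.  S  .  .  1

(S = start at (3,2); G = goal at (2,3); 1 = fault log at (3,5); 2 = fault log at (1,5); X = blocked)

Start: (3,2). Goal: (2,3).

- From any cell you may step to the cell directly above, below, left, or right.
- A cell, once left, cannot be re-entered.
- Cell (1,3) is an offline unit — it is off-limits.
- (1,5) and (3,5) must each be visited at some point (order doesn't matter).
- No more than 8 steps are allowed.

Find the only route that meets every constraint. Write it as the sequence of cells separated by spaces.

(3,2) (3,3) (3,4) (3,5) (2,5) (1,5) (1,4) (2,4) (2,3)

The 8-move cap with required stops at (1,5), (3,5) leaves no slack for detours.
Route from (3,2): right 3 to (3,5), up 2 to (1,5), left 1 to (1,4), down 1 to (2,4), left 1 to (2,3) — 8 moves in all.
Check: all required cells visited; 8 ≤ 8 moves.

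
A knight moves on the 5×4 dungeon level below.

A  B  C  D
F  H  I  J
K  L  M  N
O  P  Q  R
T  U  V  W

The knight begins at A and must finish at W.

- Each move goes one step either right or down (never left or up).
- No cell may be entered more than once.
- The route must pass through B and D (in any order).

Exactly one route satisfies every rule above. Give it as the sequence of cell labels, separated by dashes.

A - B - C - D - J - N - R - W

Moves only go right or down, so the column and row indices never decrease.
Route from A: right 3 to D, down 4 to W — 7 moves in all.
Check: all required cells visited.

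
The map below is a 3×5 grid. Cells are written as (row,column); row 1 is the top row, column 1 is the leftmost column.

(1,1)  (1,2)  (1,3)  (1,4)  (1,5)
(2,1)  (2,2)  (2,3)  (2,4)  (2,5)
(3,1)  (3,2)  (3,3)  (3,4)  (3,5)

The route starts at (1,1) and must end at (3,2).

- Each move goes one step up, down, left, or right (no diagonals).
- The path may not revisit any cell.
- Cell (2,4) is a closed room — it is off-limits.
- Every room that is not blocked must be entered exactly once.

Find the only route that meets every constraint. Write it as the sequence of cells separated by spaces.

(1,1) (1,2) (1,3) (1,4) (1,5) (2,5) (3,5) (3,4) (3,3) (2,3) (2,2) (2,1) (3,1) (3,2)

Need to visit all 14 open cells exactly once, starting at (1,1) and ending at (3,2).
Cell (1,4) has only two open neighbours ((1,3) and (1,5)), so the path must pass straight through it: one of those is the cell it's entered from and the other is where it exits.
Route from (1,1): right 4 to (1,5), down 2 to (3,5), left 2 to (3,3), up 1 to (2,3), left 2 to (2,1), down 1 to (3,1), right 1 to (3,2) — 13 moves in all.
Check: all 14 open cells covered.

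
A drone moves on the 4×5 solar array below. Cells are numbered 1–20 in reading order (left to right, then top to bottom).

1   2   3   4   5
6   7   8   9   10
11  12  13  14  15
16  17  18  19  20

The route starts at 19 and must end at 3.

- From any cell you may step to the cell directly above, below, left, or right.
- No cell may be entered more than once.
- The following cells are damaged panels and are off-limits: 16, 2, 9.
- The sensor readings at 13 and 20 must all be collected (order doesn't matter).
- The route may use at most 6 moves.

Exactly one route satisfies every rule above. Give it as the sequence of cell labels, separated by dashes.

The budget equals the shortest possible length, so every move has to be on a shortest route through the required cells.
Route from 19: right 1 to 20, up 1 to 15, left 2 to 13, up 2 to 3 — 6 moves in all.
Check: all required cells visited; 6 ≤ 6 moves.

19 - 20 - 15 - 14 - 13 - 8 - 3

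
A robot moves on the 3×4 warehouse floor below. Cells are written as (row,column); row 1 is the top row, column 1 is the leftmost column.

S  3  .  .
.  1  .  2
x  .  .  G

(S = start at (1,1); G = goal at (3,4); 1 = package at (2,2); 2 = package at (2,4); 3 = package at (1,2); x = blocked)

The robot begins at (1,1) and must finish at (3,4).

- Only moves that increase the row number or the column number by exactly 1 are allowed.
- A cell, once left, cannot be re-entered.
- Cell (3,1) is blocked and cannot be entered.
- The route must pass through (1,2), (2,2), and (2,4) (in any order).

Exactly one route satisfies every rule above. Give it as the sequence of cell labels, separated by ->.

Moves only go right or down, so the column and row indices never decrease.
Route from (1,1): right 1 to (1,2), down 1 to (2,2), right 2 to (2,4), down 1 to (3,4) — 5 moves in all.
Check: all required cells visited.

(1,1) -> (1,2) -> (2,2) -> (2,3) -> (2,4) -> (3,4)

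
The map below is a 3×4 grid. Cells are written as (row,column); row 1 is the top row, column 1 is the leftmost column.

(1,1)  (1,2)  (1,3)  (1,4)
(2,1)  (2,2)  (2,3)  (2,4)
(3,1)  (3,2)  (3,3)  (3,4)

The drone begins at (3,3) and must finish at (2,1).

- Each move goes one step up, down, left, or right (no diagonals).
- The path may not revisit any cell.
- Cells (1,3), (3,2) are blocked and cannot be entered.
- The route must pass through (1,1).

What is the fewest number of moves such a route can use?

Any route passes through (1,1) somewhere between (3,3) and (2,1). Summing Manhattan distances along the two legs ((3,3) → (1,1) → (2,1)) gives a lower bound of 4 + 1 = 5 moves.
A route of 5 moves achieves this: (3,3) → (2,3) → (2,2) → (1,2) → (1,1) → (2,1).
Since 5 matches the lower bound, it is optimal.

5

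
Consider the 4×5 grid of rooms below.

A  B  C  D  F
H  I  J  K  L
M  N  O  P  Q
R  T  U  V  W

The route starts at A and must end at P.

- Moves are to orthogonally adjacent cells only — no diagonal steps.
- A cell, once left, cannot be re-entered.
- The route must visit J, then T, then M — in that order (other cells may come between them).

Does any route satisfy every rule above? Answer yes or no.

One route that works: A → H → I → J → K → L → Q → W → V → U → T → R → M → N → O → P.

yes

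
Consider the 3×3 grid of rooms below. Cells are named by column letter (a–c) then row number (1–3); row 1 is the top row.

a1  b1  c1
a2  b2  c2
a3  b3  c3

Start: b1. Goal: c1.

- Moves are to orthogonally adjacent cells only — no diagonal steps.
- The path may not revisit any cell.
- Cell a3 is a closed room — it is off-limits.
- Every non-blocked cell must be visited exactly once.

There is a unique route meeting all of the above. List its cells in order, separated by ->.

Need to visit all 8 open cells exactly once, starting at b1 and ending at c1.
Cell c3 has only two open neighbours (c2 and b3), so the path must pass straight through it: one of those is the cell it's entered from and the other is where it exits.
Route from b1: left 1 to a1, down 1 to a2, right 1 to b2, down 1 to b3, right 1 to c3, up 2 to c1 — 7 moves in all.
Check: all 8 open cells covered.

b1 -> a1 -> a2 -> b2 -> b3 -> c3 -> c2 -> c1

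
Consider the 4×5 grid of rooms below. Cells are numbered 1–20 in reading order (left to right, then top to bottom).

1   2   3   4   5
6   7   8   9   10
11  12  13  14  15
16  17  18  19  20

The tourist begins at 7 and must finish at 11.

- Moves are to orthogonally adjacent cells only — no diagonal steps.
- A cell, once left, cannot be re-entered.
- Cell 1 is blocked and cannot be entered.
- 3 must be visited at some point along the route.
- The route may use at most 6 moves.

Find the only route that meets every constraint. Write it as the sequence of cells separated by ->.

The 6-move cap with required stops at 3 leaves no slack for detours.
Route from 7: up 1 to 2, right 1 to 3, down 2 to 13, left 2 to 11 — 6 moves in all.
Check: all required cells visited; 6 ≤ 6 moves.

7 -> 2 -> 3 -> 8 -> 13 -> 12 -> 11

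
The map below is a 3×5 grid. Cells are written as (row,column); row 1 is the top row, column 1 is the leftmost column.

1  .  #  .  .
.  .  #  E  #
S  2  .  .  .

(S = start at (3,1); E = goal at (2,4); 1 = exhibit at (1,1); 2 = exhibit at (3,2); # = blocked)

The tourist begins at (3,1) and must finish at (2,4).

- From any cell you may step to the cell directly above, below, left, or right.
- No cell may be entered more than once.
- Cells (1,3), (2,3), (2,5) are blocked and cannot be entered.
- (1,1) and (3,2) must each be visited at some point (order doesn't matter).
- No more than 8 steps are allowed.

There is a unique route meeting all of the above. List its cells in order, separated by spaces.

(3,1) (2,1) (1,1) (1,2) (2,2) (3,2) (3,3) (3,4) (2,4)

The 8-move cap with required stops at (1,1), (3,2) leaves no slack for detours.
Route from (3,1): 2× up (reaching (1,1)), right to (1,2), 2× down (reaching (3,2)), 2× right (reaching (3,4)), up to (2,4) — 8 moves in all.
Check: all required cells visited; 8 ≤ 8 moves.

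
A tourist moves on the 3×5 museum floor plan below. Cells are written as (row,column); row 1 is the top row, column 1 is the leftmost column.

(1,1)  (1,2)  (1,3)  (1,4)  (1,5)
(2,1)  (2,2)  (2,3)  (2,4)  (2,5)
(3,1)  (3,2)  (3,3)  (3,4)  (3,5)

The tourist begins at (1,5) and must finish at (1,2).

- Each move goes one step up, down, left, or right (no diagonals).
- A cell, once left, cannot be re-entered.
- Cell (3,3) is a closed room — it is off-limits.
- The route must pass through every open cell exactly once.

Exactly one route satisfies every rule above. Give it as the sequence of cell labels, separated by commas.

Need to visit all 14 open cells exactly once, starting at (1,5) and ending at (1,2).
Route from (1,5): 2× down (reaching (3,5)), left to (3,4), 2× up (reaching (1,4)), left to (1,3), down to (2,3), left to (2,2), down to (3,2), left to (3,1), 2× up (reaching (1,1)), right to (1,2) — 13 moves in all.
Check: all 14 open cells covered.

(1,5), (2,5), (3,5), (3,4), (2,4), (1,4), (1,3), (2,3), (2,2), (3,2), (3,1), (2,1), (1,1), (1,2)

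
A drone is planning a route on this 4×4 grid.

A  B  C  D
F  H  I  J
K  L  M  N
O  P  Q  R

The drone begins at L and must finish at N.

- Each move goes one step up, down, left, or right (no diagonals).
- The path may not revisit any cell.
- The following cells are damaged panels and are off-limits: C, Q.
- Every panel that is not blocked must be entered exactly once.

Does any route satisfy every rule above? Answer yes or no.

no

Cell D has only one open neighbour but is neither the start nor the goal, so a Hamiltonian route would have to both enter and leave it through the same neighbour — impossible without revisiting.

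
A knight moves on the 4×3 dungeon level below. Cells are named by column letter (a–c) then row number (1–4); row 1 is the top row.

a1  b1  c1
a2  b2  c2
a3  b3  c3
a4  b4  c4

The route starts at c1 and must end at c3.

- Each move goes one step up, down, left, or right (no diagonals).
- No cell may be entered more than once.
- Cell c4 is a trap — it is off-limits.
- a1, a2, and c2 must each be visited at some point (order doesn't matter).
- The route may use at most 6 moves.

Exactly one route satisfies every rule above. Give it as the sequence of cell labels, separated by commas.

The 6-move cap with required stops at a1, a2, c2 leaves no slack for detours.
Route from c1: 2× left (reaching a1), down to a2, 2× right (reaching c2), down to c3 — 6 moves in all.
Check: all required cells visited; 6 ≤ 6 moves.

c1, b1, a1, a2, b2, c2, c3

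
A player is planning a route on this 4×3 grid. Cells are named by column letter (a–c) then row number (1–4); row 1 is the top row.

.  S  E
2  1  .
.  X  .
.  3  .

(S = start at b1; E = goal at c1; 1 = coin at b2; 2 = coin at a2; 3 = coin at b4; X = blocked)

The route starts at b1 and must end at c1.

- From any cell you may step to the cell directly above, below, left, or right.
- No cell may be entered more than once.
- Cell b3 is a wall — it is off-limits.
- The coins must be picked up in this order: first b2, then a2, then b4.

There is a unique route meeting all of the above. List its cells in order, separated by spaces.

The waypoints must appear in the order b2, a2, b4, with no cell reused.
Route from b1: down to b2, left to a2, 2× down (reaching a4), 2× right (reaching c4), 3× up (reaching c1) — 9 moves in all.
Check: order respected (1 at step 1, 2 at step 2, 3 at step 5).

b1 b2 a2 a3 a4 b4 c4 c3 c2 c1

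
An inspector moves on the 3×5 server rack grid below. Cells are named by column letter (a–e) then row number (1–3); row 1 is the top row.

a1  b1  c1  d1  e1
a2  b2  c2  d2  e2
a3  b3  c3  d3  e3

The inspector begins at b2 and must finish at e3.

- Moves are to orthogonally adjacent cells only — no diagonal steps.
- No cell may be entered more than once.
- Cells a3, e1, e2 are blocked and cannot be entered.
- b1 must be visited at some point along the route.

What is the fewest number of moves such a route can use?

Any route passes through b1 somewhere between b2 and e3. Summing Manhattan distances along the two legs (b2 → b1 → e3) gives a lower bound of 1 + 5 = 6 moves.
A route of 6 moves achieves this: b2 → b1 → c1 → c2 → c3 → d3 → e3.
Since 6 matches the lower bound, it is optimal.

6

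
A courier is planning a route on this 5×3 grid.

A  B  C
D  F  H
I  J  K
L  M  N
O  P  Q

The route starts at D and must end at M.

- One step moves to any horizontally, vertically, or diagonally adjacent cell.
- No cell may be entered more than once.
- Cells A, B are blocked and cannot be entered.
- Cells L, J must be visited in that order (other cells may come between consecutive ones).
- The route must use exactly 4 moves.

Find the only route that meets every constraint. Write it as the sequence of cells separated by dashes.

The waypoints must appear in the order L, J, with no cell reused.
Route from D: 2× down (reaching L), up-right to J, down to M — 4 moves in all.
Check: order respected (L at step 2, J at step 3); 4 moves as required.

D - I - L - J - M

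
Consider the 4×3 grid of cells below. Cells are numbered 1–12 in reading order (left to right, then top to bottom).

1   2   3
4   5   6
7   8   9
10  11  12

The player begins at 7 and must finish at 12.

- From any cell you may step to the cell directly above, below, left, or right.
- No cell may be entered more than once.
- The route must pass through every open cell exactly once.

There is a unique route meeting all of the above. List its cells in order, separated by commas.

7, 10, 11, 8, 5, 4, 1, 2, 3, 6, 9, 12

Need to visit all 12 open cells exactly once, starting at 7 and ending at 12.
Cell 1 has only two open neighbours (4 and 2), so the path must pass straight through it: one of those is the cell it's entered from and the other is where it exits.
Route from 7: down to 10, right to 11, 2× up (reaching 5), left to 4, up to 1, 2× right (reaching 3), 3× down (reaching 12) — 11 moves in all.
Check: all 12 open cells covered.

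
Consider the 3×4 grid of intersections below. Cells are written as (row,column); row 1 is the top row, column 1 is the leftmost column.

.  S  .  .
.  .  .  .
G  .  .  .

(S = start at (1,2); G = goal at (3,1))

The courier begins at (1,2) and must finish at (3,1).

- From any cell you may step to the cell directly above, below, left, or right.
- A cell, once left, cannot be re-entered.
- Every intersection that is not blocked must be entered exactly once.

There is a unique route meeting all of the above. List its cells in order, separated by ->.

(1,2) -> (1,1) -> (2,1) -> (2,2) -> (2,3) -> (1,3) -> (1,4) -> (2,4) -> (3,4) -> (3,3) -> (3,2) -> (3,1)

Need to visit all 12 open cells exactly once, starting at (1,2) and ending at (3,1).
Cell (1,1) has only two open neighbours ((2,1) and (1,2)), so the path must pass straight through it: one of those is the cell it's entered from and the other is where it exits.
Route from (1,2): left 1 to (1,1), down 1 to (2,1), right 2 to (2,3), up 1 to (1,3), right 1 to (1,4), down 2 to (3,4), left 3 to (3,1) — 11 moves in all.
Check: all 12 open cells covered.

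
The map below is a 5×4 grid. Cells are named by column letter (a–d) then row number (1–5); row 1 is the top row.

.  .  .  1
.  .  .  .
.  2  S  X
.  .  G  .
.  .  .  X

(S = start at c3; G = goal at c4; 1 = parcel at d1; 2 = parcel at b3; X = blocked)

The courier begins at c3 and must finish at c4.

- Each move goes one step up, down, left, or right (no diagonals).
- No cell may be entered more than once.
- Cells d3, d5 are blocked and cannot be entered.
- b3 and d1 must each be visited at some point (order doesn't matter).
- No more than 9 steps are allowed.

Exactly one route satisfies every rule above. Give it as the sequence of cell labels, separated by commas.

The 9-move cap with required stops at b3, d1 leaves no slack for detours.
Route from c3: up 1 to c2, right 1 to d2, up 1 to d1, left 2 to b1, down 3 to b4, right 1 to c4 — 9 moves in all.
Check: all required cells visited; 9 ≤ 9 moves.

c3, c2, d2, d1, c1, b1, b2, b3, b4, c4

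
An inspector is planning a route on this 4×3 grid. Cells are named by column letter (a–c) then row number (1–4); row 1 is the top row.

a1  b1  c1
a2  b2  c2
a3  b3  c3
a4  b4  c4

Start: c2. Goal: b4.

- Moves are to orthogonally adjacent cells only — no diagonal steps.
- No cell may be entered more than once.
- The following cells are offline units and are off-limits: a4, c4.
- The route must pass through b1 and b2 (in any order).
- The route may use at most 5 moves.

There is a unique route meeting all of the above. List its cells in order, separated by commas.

c2, c1, b1, b2, b3, b4

Any route must reach b1 and b2 and still end at b4 within 5 moves, so the order of the required stops is forced.
Route from c2: up to c1, left to b1, 3× down (reaching b4) — 5 moves in all.
Check: all required cells visited; 5 ≤ 5 moves.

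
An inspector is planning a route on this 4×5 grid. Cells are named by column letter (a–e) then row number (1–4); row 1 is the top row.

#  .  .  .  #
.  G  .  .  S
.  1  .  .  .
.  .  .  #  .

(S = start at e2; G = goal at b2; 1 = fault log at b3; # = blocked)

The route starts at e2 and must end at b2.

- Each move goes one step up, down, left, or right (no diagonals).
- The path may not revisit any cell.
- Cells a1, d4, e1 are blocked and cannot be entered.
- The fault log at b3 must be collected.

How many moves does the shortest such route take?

Any route passes through b3 somewhere between e2 and b2. Summing Manhattan distances along the two legs (e2 → b3 → b2) gives a lower bound of 4 + 1 = 5 moves.
A route of 5 moves achieves this: e2 → e3 → d3 → c3 → b3 → b2.
Since 5 matches the lower bound, it is optimal.

5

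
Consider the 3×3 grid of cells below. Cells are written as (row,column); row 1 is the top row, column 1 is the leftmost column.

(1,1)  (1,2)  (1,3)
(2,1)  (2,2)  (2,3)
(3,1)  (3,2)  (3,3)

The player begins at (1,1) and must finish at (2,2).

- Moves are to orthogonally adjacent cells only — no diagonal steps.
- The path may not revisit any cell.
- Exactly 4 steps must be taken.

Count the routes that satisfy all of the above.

2

Need simple routes of exactly 4 moves from (1,1) to (2,2) (Manhattan distance 2, so 1 moves are spent on a detour and 1 undoing it).
Enumerating: (1,1) (2,1) (3,1) (3,2) (2,2) | (1,1) (1,2) (1,3) (2,3) (2,2).
That gives 2 routes.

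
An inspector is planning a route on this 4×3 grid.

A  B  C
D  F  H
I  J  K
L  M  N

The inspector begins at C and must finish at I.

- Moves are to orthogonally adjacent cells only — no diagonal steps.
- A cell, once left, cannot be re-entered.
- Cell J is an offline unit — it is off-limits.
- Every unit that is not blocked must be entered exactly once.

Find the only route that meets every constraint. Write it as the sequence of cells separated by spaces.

C B A D F H K N M L I

Need to visit all 11 open cells exactly once, starting at C and ending at I.
Route from C: left 2 to A, down 1 to D, right 2 to H, down 2 to N, left 2 to L, up 1 to I — 10 moves in all.
Check: all 11 open cells covered.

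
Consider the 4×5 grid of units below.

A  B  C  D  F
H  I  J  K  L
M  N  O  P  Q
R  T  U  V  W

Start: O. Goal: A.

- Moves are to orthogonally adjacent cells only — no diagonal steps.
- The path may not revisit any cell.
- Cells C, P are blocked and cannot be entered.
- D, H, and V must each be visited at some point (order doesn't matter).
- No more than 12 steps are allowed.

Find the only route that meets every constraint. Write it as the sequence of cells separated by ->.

Any route must reach D, H, and V and still end at A within 12 moves, so the order of the required stops is forced.
Route from O: down to U, 2× right (reaching W), 3× up (reaching F), left to D, down to K, 3× left (reaching H), up to A — 12 moves in all.
Check: all required cells visited; 12 ≤ 12 moves.

O -> U -> V -> W -> Q -> L -> F -> D -> K -> J -> I -> H -> A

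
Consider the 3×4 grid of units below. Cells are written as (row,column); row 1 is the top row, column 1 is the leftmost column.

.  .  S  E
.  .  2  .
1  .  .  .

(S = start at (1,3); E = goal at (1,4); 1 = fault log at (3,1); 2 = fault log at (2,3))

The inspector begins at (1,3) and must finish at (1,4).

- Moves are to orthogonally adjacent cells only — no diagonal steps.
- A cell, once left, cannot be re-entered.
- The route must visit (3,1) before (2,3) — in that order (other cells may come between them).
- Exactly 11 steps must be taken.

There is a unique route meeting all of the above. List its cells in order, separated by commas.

The waypoints must appear in the order (3,1), (2,3), with no cell reused.
Route from (1,3): left 2 to (1,1), down 2 to (3,1), right 1 to (3,2), up 1 to (2,2), right 1 to (2,3), down 1 to (3,3), right 1 to (3,4), up 2 to (1,4) — 11 moves in all.
Check: order respected (1 at step 4, 2 at step 7); 11 moves as required.

(1,3), (1,2), (1,1), (2,1), (3,1), (3,2), (2,2), (2,3), (3,3), (3,4), (2,4), (1,4)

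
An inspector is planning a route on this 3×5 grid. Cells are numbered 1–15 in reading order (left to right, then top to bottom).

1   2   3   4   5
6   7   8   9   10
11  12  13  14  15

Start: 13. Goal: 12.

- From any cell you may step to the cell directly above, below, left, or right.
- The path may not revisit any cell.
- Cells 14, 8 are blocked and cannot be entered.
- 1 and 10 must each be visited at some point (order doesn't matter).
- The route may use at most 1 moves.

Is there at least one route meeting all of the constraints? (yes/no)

Every way from 13 to 10 runs through 12 — but 12 is where the route must end, so it would be entered once on the way to 10 and again at the finish.

no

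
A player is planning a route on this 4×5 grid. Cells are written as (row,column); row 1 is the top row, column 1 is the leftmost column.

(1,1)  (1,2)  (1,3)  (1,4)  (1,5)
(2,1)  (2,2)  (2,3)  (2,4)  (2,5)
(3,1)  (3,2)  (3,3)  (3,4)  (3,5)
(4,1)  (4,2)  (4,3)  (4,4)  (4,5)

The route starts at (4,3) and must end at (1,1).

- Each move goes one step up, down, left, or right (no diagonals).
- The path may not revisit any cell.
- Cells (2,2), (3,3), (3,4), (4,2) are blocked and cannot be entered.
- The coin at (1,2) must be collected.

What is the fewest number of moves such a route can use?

9

Any route passes through (1,2) somewhere between (4,3) and (1,1). Summing Manhattan distances along the two legs ((4,3) → (1,2) → (1,1)) gives a lower bound of 4 + 1 = 5 moves.
That bound ignores the blocked cells. Measuring each leg by the fewest moves that actually steer around them ((4,3)→(1,2): 8; (1,2)→(1,1): 1) raises the lower bound to 9.
A route of 9 moves exists: (4,3) → (4,4) → (4,5) → (3,5) → (2,5) → (1,5) → (1,4) → (1,3) → (1,2) → (1,1).
Since 9 matches that lower bound, it is optimal.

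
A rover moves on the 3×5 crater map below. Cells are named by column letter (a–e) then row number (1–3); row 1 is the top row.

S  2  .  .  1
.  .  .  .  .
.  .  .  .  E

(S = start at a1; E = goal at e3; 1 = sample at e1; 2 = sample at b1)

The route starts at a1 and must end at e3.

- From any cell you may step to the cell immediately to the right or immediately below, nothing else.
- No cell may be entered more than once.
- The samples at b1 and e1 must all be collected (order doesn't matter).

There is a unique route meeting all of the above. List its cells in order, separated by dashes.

Moves only go right or down, so the column and row indices never decrease.
Route from a1: 4× right (reaching e1), 2× down (reaching e3) — 6 moves in all.
Check: all required cells visited.

a1 - b1 - c1 - d1 - e1 - e2 - e3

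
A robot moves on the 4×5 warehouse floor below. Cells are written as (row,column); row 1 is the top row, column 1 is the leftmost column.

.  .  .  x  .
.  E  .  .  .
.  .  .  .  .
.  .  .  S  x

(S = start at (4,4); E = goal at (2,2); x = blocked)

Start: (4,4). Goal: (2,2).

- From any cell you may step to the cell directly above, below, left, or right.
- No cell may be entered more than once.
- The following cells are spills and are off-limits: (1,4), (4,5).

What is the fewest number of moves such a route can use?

The Manhattan distance from (4,4) to (2,2) is |4−2| + |4−2| = 4, so at least 4 moves are needed.
A route of 4 moves achieves this: (4,4) → (3,4) → (2,4) → (2,3) → (2,2).
Since 4 matches the lower bound, it is optimal.

4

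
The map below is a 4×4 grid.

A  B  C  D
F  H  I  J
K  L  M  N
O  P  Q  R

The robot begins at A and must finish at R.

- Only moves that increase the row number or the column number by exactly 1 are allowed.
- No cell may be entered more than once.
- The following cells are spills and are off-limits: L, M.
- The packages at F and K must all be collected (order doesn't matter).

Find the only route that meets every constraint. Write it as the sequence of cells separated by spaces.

Moves only go right or down, so the column and row indices never decrease.
Route from A: down 3 to O, right 3 to R — 6 moves in all.
Check: all required cells visited.

A F K O P Q R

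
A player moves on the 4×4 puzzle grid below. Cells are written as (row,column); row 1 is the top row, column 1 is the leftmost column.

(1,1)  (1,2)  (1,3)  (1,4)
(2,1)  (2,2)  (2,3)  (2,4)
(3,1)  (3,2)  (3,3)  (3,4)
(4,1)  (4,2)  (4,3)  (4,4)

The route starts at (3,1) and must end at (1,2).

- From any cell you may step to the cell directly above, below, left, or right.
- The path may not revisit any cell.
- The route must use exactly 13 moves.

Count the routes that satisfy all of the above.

14

Need simple routes of exactly 13 moves from (3,1) to (1,2) (Manhattan distance 3, so 5 moves are spent on a detour and 5 undoing it).
Branch systematically from the start, pruning whenever the remaining move budget drops below the Manhattan distance to (1,2) or differs from it in parity. Grouping the completions by first move — via (2,1): 2; via (4,1): 9; via (3,2): 3 — and summing: 2 + 9 + 3 = 14.
That gives 14 routes.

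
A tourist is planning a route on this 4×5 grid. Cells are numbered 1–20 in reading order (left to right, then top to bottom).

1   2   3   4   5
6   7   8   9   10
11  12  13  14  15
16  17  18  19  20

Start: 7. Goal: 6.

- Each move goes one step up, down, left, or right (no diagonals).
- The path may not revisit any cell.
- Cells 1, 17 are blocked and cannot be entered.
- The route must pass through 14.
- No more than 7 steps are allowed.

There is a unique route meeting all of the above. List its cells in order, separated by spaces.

Any route must reach 14 and still end at 6 within 7 moves, so the order of the required stops is forced.
Route from 7: 2× right (reaching 9), down to 14, 3× left (reaching 11), up to 6 — 7 moves in all.
Check: all required cells visited; 7 ≤ 7 moves.

7 8 9 14 13 12 11 6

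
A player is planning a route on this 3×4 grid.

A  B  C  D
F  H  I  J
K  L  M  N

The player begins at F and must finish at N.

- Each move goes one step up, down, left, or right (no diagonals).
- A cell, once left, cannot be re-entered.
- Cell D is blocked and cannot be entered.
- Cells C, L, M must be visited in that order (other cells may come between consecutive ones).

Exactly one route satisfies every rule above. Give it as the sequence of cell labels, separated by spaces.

The waypoints must appear in the order C, L, M, with no cell reused.
Route from F: up 1 to A, right 2 to C, down 1 to I, left 1 to H, down 1 to L, right 2 to N — 8 moves in all.
Check: order respected (C at step 3, L at step 6, M at step 7).

F A B C I H L M N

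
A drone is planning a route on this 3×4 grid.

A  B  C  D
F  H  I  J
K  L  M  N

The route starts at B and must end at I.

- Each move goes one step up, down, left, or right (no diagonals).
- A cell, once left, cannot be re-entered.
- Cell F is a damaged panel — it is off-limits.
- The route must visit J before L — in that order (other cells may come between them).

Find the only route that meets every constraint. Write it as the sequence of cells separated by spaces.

The waypoints must appear in the order J, L, with no cell reused.
Route from B: right 2 to D, down 2 to N, left 2 to L, up 1 to H, right 1 to I — 8 moves in all.
Check: order respected (J at step 3, L at step 6).

B C D J N M L H I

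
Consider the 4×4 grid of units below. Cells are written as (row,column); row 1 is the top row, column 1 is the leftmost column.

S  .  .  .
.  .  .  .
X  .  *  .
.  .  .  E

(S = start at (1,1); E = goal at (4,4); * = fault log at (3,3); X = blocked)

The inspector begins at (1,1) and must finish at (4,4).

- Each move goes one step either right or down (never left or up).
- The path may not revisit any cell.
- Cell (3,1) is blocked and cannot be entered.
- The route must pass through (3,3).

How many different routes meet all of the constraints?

10

A right/down-only route from (1,1) to (4,4) makes exactly 3 down-moves and 3 right-moves in some order.
With no other constraints that would be C(6,3) = 20 routes.
Split at (3,3) and multiply the segment counts (each segment already excludes blocked cells): (1,1)→(3,3): 5; (3,3)→(4,4): 2; product = 10.
That gives 10 routes.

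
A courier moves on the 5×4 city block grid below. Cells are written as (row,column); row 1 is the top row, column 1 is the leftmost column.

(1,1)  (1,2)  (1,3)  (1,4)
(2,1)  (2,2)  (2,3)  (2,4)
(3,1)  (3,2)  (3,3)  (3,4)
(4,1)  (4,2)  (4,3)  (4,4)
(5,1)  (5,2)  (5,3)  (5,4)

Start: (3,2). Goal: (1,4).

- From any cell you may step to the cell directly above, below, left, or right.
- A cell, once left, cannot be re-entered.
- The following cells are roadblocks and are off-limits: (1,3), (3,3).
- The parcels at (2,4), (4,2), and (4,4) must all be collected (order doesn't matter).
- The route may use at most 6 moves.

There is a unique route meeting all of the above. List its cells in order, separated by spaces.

(3,2) (4,2) (4,3) (4,4) (3,4) (2,4) (1,4)

Any route must reach (2,4), (4,2), and (4,4) and still end at (1,4) within 6 moves, so the order of the required stops is forced.
Route from (3,2): down 1 to (4,2), right 2 to (4,4), up 3 to (1,4) — 6 moves in all.
Check: all required cells visited; 6 ≤ 6 moves.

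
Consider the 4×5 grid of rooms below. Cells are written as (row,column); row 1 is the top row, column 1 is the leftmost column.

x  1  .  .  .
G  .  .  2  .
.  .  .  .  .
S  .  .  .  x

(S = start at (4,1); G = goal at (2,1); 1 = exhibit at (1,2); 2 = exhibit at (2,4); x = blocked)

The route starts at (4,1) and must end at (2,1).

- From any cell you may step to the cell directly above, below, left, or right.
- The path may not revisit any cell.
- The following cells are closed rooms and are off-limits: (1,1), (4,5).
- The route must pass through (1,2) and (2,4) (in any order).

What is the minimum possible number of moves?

10

Any route passes through (1,2) and (2,4) in some order between (4,1) and (2,1). Summing Manhattan distances along each leg and taking the cheapest ordering ((4,1) → (1,2) → (2,4) → (2,1)) gives a lower bound of 4 + 3 + 3 = 10 moves.
A route of 10 moves achieves this: (4,1) → (3,1) → (3,2) → (3,3) → (2,3) → (2,4) → (1,4) → (1,3) → (1,2) → (2,2) → (2,1).
Since 10 matches the lower bound, it is optimal.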